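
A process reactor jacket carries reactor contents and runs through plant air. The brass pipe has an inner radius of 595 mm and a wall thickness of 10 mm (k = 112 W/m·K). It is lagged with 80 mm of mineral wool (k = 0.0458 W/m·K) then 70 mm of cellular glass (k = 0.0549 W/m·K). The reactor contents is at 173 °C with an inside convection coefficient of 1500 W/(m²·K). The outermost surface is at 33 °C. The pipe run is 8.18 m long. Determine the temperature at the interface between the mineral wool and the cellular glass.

Radial resistances (cylindrical: R_cond = ln(r_o/r_i)/(2πkL), R_conv = 1/(h·2πrL)):
R_inner film = 1/(h_i·2πr₁L) = 1/(1500×2π×0.595×8.18) = 2.18×10^-5 K/W
R_brass pipe wall = ln(605/595)/(2π×112×8.18) = 2.895×10^-6 K/W
R_mineral wool = ln(685/605)/(2π×0.0458×8.18) = 0.05276 K/W
R_cellular glass = ln(755/685)/(2π×0.0549×8.18) = 0.03448 K/W
R_total = 0.08727 K/W
Q = ΔT/R_total = 140/0.08727
Q = 1600 W
T_interface = T_inner − Q·ΣR(inner→interface) = 173 − 1600×0.05278

T ≈ 88.3 °C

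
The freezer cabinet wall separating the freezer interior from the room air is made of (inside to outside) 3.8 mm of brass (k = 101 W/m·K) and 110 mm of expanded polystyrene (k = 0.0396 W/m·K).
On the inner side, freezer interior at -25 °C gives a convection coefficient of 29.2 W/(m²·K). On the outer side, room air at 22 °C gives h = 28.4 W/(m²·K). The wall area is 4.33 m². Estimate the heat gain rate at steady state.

Q ≈ 71.5 W

Model the wall as resistances in series:
R_inner film = 1/(h_i·A) = 1/(29.2×4.33) = 0.007909 K/W
R_brass = L/(kA) = 0.0038/(101×4.33) = 8.689×10^-6 K/W
R_expanded polystyrene = L/(kA) = 0.11/(0.0396×4.33) = 0.6415 K/W
R_outer film = 1/(h_o·A) = 1/(28.4×4.33) = 0.008132 K/W
R_total = 0.6576 K/W
Q = ΔT / R_total = 47 / 0.6576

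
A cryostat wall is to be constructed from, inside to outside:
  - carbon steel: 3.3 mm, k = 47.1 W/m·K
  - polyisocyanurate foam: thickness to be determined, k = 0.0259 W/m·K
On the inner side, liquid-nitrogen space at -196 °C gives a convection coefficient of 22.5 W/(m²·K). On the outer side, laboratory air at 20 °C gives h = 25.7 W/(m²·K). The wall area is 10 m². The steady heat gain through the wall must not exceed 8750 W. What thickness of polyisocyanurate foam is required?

Using the resistance-network approach (series):
R_inner film = 1/(h_i·A) = 1/(22.5×10) = 0.004444 K/W
R_carbon steel = L/(kA) = 0.0033/(47.1×10) = 7.006×10^-6 K/W
R_outer film = 1/(h_o·A) = 1/(25.7×10) = 0.003891 K/W
Sum of the known resistances R_other = 0.008343 K/W
Required total resistance R_tot = ΔT/Q_allow = 216/8750 = 0.02469 K/W
R_polyisocyanurate foam = R_tot − R_other = 0.01634 K/W
L = R·k·A = 0.01634×0.0259×10

L ≈ 4.23 mm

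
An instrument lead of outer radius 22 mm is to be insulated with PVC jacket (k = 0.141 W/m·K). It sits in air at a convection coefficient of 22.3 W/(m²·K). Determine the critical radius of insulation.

r_cr ≈ 6.32 mm

For a cylinder r_cr = k/h = 0.141/22.3
r_cr = 6.32 mm; since the bare radius (22 mm) is above r_cr, any added insulation will reduce heat loss.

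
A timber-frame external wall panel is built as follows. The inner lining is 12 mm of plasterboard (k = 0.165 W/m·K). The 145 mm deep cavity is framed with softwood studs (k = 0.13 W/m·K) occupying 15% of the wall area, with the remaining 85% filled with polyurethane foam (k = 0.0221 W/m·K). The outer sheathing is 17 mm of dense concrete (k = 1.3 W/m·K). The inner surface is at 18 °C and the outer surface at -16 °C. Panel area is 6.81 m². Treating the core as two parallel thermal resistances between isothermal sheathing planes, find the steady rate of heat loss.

Sheathing layers in series; stud and cavity paths in parallel between them.
R_inner = 0.012/(0.165×6.81) = 0.01068 K/W
R_stud  = 0.145/(0.13×0.15×6.81) = 1.092 K/W
R_cav   = 0.145/(0.0221×0.85×6.81) = 1.133 K/W
1/R_core = 1/R_stud + 1/R_cav → R_core = 0.5562 K/W
R_outer = 0.017/(1.3×6.81) = 0.00192 K/W
R_total = 0.5688 K/W
Q = ΔT/R_total = 34/0.5688

Q ≈ 59.8 W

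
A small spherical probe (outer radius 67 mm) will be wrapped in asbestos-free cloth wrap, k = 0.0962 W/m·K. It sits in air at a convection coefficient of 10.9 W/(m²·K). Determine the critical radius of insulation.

For a sphere r_cr = 2k/h = 2×0.0962/10.9
r_cr = 17.7 mm; since the bare radius (67 mm) is above r_cr, any added insulation will reduce heat loss.

r_cr ≈ 17.7 mm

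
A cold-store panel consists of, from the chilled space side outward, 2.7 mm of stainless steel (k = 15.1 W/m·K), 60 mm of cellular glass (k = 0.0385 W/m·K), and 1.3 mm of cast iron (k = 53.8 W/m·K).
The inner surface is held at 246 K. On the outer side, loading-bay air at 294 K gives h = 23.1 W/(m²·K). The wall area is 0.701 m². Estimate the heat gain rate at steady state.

Q ≈ 21 W

Series thermal resistances:
R_stainless steel = L/(kA) = 0.0027/(15.1×0.701) = 2.551×10^-4 K/W
R_cellular glass = L/(kA) = 0.06/(0.0385×0.701) = 2.223 K/W
R_cast iron = L/(kA) = 0.0013/(53.8×0.701) = 3.447×10^-5 K/W
R_outer film = 1/(h_o·A) = 1/(23.1×0.701) = 0.06175 K/W
R_total = 2.285 K/W
Q = ΔT / R_total = 48 / 2.285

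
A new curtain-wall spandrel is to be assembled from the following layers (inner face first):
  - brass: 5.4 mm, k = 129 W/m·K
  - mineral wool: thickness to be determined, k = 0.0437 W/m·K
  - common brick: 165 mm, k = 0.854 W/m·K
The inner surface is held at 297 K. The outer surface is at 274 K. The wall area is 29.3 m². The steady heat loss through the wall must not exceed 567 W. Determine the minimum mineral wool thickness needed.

L ≈ 43.5 mm

Thermal resistances in series:
R_brass = L/(kA) = 0.0054/(129×29.3) = 1.429×10^-6 K/W
R_common brick = L/(kA) = 0.165/(0.854×29.3) = 0.006594 K/W
Sum of the known resistances R_other = 0.006596 K/W
Required total resistance R_tot = ΔT/Q_allow = 23/567 = 0.04056 K/W
R_mineral wool = R_tot − R_other = 0.03397 K/W
L = R·k·A = 0.03397×0.0437×29.3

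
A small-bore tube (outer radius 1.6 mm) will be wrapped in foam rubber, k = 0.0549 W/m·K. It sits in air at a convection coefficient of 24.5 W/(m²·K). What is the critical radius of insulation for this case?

r_cr ≈ 2.24 mm

For a cylinder r_cr = k/h = 0.0549/24.5
r_cr = 2.24 mm; since the bare radius (1.6 mm) is below r_cr, adding a thin layer of insulation will *increase* heat loss.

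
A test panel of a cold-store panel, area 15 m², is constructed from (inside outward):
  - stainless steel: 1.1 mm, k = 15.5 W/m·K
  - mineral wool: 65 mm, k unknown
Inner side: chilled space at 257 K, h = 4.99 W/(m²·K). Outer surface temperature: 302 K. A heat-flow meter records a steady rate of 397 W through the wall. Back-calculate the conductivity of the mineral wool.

Model the wall as resistances in series:
R_inner film = 1/(h_i·A) = 1/(4.99×15) = 0.01336 K/W
R_stainless steel = L/(kA) = 0.0011/(15.5×15) = 4.731×10^-6 K/W
Sum of known resistances R_other = 0.01336 K/W
Total R = ΔT/Q = 45/397 = 0.1134 K/W
R_mineral wool = R_total − R_other = 0.09999 K/W
k = L/(R·A) = 0.065/(0.09999×15)

k ≈ 0.0433 W/(m·K)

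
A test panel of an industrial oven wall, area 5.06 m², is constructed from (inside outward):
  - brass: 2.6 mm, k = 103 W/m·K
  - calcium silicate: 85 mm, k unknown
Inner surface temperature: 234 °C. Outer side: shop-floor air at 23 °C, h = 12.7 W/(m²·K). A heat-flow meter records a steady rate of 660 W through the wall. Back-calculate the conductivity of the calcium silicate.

k ≈ 0.0552 W/(m·K)

Series thermal resistances:
R_brass = L/(kA) = 0.0026/(103×5.06) = 4.989×10^-6 K/W
R_outer film = 1/(h_o·A) = 1/(12.7×5.06) = 0.01556 K/W
Sum of known resistances R_other = 0.01557 K/W
Total R = ΔT/Q = 211/660 = 0.3197 K/W
R_calcium silicate = R_total − R_other = 0.3041 K/W
k = L/(R·A) = 0.085/(0.3041×5.06)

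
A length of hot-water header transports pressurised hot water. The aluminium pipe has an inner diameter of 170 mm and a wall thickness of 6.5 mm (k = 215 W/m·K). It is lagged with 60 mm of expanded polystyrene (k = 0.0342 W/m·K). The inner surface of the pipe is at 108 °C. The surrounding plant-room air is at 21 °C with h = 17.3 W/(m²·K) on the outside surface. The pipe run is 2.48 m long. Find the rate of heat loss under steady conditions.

For a radial system each layer contributes R = ln(r_out/r_in)/(2πkL); films add R = 1/(hA).
R_aluminium pipe wall = ln(91.5/85)/(2π×215×2.48) = 2.2×10^-5 K/W
R_expanded polystyrene = ln(151.5/91.5)/(2π×0.0342×2.48) = 0.9462 K/W
R_outer film = 1/(h_o·2πr_oL) = 1/(17.3×2π×0.1515×2.48) = 0.02449 K/W
R_total = 0.9707 K/W
Q = ΔT/R_total = 87/0.9707

Q ≈ 89.6 W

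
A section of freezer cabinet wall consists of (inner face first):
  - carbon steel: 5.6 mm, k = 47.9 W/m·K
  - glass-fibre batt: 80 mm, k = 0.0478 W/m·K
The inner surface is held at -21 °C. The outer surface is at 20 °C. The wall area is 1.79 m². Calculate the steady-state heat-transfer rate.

Model the wall as resistances in series:
R_carbon steel = L/(kA) = 0.0056/(47.9×1.79) = 6.531×10^-5 K/W
R_glass-fibre batt = L/(kA) = 0.08/(0.0478×1.79) = 0.935 K/W
R_total = 0.9351 K/W
Q = ΔT / R_total = 41 / 0.9351

Q ≈ 43.8 W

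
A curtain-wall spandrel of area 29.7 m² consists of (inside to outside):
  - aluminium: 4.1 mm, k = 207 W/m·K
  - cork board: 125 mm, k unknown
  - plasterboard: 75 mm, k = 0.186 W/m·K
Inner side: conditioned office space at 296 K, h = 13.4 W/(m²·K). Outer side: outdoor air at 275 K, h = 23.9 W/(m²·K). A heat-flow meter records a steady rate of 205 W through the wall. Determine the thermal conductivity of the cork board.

k ≈ 0.0495 W/(m·K)

Treating each layer as a thermal resistance in series:
R_inner film = 1/(h_i·A) = 1/(13.4×29.7) = 0.002513 K/W
R_aluminium = L/(kA) = 0.0041/(207×29.7) = 6.669×10^-7 K/W
R_plasterboard = L/(kA) = 0.075/(0.186×29.7) = 0.01358 K/W
R_outer film = 1/(h_o·A) = 1/(23.9×29.7) = 0.001409 K/W
Sum of known resistances R_other = 0.0175 K/W
Total R = ΔT/Q = 21/205 = 0.1024 K/W
R_cork board = R_total − R_other = 0.08494 K/W
k = L/(R·A) = 0.125/(0.08494×29.7)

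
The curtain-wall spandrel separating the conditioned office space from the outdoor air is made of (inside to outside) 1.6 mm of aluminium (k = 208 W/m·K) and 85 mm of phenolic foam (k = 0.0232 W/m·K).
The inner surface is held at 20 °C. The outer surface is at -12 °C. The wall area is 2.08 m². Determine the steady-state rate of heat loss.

Using the resistance-network approach (series):
R_aluminium = L/(kA) = 0.0016/(208×2.08) = 3.698×10^-6 K/W
R_phenolic foam = L/(kA) = 0.085/(0.0232×2.08) = 1.761 K/W
R_total = 1.761 K/W
Q = ΔT / R_total = 32 / 1.761

Q ≈ 18.2 W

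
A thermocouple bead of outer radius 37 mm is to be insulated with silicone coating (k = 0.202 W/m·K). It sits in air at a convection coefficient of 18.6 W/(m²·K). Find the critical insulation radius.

For a sphere r_cr = 2k/h = 2×0.202/18.6
r_cr = 21.7 mm; since the bare radius (37 mm) is above r_cr, any added insulation will reduce heat loss.

r_cr ≈ 21.7 mm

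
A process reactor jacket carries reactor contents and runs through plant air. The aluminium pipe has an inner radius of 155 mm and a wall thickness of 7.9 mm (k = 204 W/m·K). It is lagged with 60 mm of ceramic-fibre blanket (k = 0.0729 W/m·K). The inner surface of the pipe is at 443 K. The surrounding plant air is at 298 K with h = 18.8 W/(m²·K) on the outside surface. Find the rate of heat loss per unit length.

For a radial system each layer contributes R = ln(r_out/r_in)/(2πkL); films add R = 1/(hA).
R_aluminium pipe wall = ln(162.9/155)/(2π×204×1) = 3.878×10^-5 K/W
R_ceramic-fibre blanket = ln(222.9/162.9)/(2π×0.0729×1) = 0.6846 K/W
R_outer film = 1/(h_o·2πr_oL) = 1/(18.8×2π×0.2229×1) = 0.03798 K/W
R_total = 0.7226 K/W
Q = ΔT/R_total = 145/0.7226

q′ ≈ 201 W/m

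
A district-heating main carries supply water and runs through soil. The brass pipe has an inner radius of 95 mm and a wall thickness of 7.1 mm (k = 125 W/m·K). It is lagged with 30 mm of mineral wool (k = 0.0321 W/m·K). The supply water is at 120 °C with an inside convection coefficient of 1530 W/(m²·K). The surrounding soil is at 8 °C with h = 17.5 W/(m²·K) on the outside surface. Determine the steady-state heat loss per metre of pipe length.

q′ ≈ 83.1 W/m

Cylindrical conduction, so R = ln(r₂/r₁)/(2πkL) per layer, in series:
R_inner film = 1/(h_i·2πr₁L) = 1/(1530×2π×0.095×1) = 0.001095 K/W
R_brass pipe wall = ln(102.1/95)/(2π×125×1) = 9.177×10^-5 K/W
R_mineral wool = ln(132.1/102.1)/(2π×0.0321×1) = 1.277 K/W
R_outer film = 1/(h_o·2πr_oL) = 1/(17.5×2π×0.1321×1) = 0.06885 K/W
R_total = 1.347 K/W
Q = ΔT/R_total = 112/1.347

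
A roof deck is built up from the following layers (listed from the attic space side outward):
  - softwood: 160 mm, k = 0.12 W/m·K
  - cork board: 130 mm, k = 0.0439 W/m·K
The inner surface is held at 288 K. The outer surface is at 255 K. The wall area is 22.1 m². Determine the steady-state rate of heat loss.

Q ≈ 170 W

Treating each layer as a thermal resistance in series:
R_softwood = L/(kA) = 0.16/(0.12×22.1) = 0.06033 K/W
R_cork board = L/(kA) = 0.13/(0.0439×22.1) = 0.134 K/W
R_total = 0.1943 K/W
Q = ΔT / R_total = 33 / 0.1943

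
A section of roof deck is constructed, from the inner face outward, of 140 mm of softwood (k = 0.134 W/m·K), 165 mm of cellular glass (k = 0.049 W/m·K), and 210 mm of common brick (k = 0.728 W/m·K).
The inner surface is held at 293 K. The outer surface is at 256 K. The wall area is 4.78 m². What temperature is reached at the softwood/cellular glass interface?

Series thermal resistances:
R_softwood = L/(kA) = 0.14/(0.134×4.78) = 0.2186 K/W
R_cellular glass = L/(kA) = 0.165/(0.049×4.78) = 0.7045 K/W
R_common brick = L/(kA) = 0.21/(0.728×4.78) = 0.06035 K/W
R_total = 0.9834 K/W;  Q = ΔT/R_total = 37/0.9834 = 37.63 W
T_interface = T_inner − Q·ΣR(inner→interface) = 293 − 37.6×0.2186

T ≈ 285 K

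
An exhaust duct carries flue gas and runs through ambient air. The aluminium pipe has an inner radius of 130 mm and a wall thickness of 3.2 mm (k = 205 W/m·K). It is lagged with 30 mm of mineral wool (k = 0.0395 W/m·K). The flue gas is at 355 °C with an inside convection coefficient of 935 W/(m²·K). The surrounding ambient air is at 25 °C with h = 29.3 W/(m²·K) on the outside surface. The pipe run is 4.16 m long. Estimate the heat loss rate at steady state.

For a radial system each layer contributes R = ln(r_out/r_in)/(2πkL); films add R = 1/(hA).
R_inner film = 1/(h_i·2πr₁L) = 1/(935×2π×0.13×4.16) = 3.148×10^-4 K/W
R_aluminium pipe wall = ln(133.2/130)/(2π×205×4.16) = 4.538×10^-6 K/W
R_mineral wool = ln(163.2/133.2)/(2π×0.0395×4.16) = 0.1967 K/W
R_outer film = 1/(h_o·2πr_oL) = 1/(29.3×2π×0.1632×4.16) = 0.008001 K/W
R_total = 0.2051 K/W
Q = ΔT/R_total = 330/0.2051

Q ≈ 1610 W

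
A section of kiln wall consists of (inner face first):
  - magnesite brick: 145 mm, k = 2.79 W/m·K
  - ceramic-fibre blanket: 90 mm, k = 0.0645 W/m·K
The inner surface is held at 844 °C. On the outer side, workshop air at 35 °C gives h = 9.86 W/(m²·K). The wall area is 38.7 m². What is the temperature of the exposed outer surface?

T ≈ 88 °C

Model the wall as resistances in series:
R_magnesite brick = L/(kA) = 0.145/(2.79×38.7) = 0.001343 K/W
R_ceramic-fibre blanket = L/(kA) = 0.09/(0.0645×38.7) = 0.03606 K/W
R_outer film = 1/(h_o·A) = 1/(9.86×38.7) = 0.002621 K/W
R_total = 0.04002 K/W;  Q = ΔT/R_total = 809/0.04002 = 20220 W
T_interface = T_inner − Q·ΣR(inner→interface) = 844 − 20200×0.0374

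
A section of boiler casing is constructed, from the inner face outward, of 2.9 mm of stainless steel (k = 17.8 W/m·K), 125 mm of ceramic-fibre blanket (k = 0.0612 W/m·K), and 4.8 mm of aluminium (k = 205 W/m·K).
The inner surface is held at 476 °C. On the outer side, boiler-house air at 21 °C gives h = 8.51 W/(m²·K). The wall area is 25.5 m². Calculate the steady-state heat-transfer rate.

Q ≈ 5370 W

Using the resistance-network approach (series):
R_stainless steel = L/(kA) = 0.0029/(17.8×25.5) = 6.389×10^-6 K/W
R_ceramic-fibre blanket = L/(kA) = 0.125/(0.0612×25.5) = 0.0801 K/W
R_aluminium = L/(kA) = 0.0048/(205×25.5) = 9.182×10^-7 K/W
R_outer film = 1/(h_o·A) = 1/(8.51×25.5) = 0.004608 K/W
R_total = 0.08471 K/W
Q = ΔT / R_total = 455 / 0.08471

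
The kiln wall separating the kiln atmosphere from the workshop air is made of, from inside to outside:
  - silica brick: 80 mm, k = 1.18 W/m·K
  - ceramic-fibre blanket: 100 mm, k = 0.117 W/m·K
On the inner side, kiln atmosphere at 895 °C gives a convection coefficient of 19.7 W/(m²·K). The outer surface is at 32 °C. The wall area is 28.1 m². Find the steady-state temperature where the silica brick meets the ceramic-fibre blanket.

T ≈ 790 °C

Using the resistance-network approach (series):
R_inner film = 1/(h_i·A) = 1/(19.7×28.1) = 0.001806 K/W
R_silica brick = L/(kA) = 0.08/(1.18×28.1) = 0.002413 K/W
R_ceramic-fibre blanket = L/(kA) = 0.1/(0.117×28.1) = 0.03042 K/W
R_total = 0.03464 K/W;  Q = ΔT/R_total = 863/0.03464 = 24920 W
T_interface = T_inner − Q·ΣR(inner→interface) = 895 − 24900×0.004219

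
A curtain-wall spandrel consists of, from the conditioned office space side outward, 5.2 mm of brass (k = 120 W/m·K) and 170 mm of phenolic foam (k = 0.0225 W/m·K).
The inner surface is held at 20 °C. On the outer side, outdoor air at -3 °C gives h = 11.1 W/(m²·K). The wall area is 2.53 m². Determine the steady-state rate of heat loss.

Treating each layer as a thermal resistance in series:
R_brass = L/(kA) = 0.0052/(120×2.53) = 1.713×10^-5 K/W
R_phenolic foam = L/(kA) = 0.17/(0.0225×2.53) = 2.986 K/W
R_outer film = 1/(h_o·A) = 1/(11.1×2.53) = 0.03561 K/W
R_total = 3.022 K/W
Q = ΔT / R_total = 23 / 3.022

Q ≈ 7.61 W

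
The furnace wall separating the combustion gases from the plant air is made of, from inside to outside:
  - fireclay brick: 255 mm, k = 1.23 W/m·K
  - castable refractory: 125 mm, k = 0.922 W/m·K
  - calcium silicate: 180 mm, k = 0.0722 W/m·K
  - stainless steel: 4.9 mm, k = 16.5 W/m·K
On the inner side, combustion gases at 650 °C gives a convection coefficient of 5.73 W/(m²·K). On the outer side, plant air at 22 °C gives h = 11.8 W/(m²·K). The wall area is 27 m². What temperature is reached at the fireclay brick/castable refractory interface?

Using the resistance-network approach (series):
R_inner film = 1/(h_i·A) = 1/(5.73×27) = 0.006464 K/W
R_fireclay brick = L/(kA) = 0.255/(1.23×27) = 0.007678 K/W
R_castable refractory = L/(kA) = 0.125/(0.922×27) = 0.005021 K/W
R_calcium silicate = L/(kA) = 0.18/(0.0722×27) = 0.09234 K/W
R_stainless steel = L/(kA) = 0.0049/(16.5×27) = 1.1×10^-5 K/W
R_outer film = 1/(h_o·A) = 1/(11.8×27) = 0.003139 K/W
R_total = 0.1146 K/W;  Q = ΔT/R_total = 628/0.1146 = 5478 W
T_interface = T_inner − Q·ΣR(inner→interface) = 650 − 5480×0.01414

T ≈ 573 °C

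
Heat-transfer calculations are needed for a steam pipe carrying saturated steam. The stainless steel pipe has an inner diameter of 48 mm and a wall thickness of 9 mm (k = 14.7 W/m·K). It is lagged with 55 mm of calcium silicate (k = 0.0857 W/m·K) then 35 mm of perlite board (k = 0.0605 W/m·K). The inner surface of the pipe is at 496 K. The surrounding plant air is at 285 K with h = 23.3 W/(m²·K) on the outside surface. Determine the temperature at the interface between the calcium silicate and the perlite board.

For a radial system each layer contributes R = ln(r_out/r_in)/(2πkL); films add R = 1/(hA).
R_stainless steel pipe wall = ln(33/24)/(2π×14.7×1) = 0.003448 K/W
R_calcium silicate = ln(88/33)/(2π×0.0857×1) = 1.822 K/W
R_perlite board = ln(123/88)/(2π×0.0605×1) = 0.8809 K/W
R_outer film = 1/(h_o·2πr_oL) = 1/(23.3×2π×0.123×1) = 0.05553 K/W
R_total = 2.761 K/W
Q = ΔT/R_total = 211/2.761
Q = 76.4 W/m
T_interface = T_inner − Q·ΣR(inner→interface) = 496 − 76.4×1.825

T ≈ 357 K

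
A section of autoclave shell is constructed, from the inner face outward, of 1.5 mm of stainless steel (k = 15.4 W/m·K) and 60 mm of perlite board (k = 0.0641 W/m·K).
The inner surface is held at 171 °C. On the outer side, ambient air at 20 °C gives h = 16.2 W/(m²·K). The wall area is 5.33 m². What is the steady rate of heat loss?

Q ≈ 807 W

Model the wall as resistances in series:
R_stainless steel = L/(kA) = 0.0015/(15.4×5.33) = 1.827×10^-5 K/W
R_perlite board = L/(kA) = 0.06/(0.0641×5.33) = 0.1756 K/W
R_outer film = 1/(h_o·A) = 1/(16.2×5.33) = 0.01158 K/W
R_total = 0.1872 K/W
Q = ΔT / R_total = 151 / 0.1872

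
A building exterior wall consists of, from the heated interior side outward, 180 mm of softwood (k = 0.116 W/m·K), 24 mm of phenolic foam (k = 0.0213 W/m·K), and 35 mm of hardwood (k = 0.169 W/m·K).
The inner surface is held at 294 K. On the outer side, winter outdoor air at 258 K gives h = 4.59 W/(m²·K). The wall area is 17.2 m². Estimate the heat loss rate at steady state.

Thermal resistances in series:
R_softwood = L/(kA) = 0.18/(0.116×17.2) = 0.09022 K/W
R_phenolic foam = L/(kA) = 0.024/(0.0213×17.2) = 0.06551 K/W
R_hardwood = L/(kA) = 0.035/(0.169×17.2) = 0.01204 K/W
R_outer film = 1/(h_o·A) = 1/(4.59×17.2) = 0.01267 K/W
R_total = 0.1804 K/W
Q = ΔT / R_total = 36 / 0.1804

Q ≈ 200 W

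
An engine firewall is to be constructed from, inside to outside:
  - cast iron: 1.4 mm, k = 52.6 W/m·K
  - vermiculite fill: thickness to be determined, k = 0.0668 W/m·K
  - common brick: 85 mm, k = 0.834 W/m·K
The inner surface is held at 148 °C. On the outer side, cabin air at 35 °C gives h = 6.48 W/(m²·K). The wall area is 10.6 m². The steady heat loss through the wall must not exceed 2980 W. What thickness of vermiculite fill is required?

L ≈ 9.73 mm

Thermal resistances in series:
R_cast iron = L/(kA) = 0.0014/(52.6×10.6) = 2.511×10^-6 K/W
R_common brick = L/(kA) = 0.085/(0.834×10.6) = 0.009615 K/W
R_outer film = 1/(h_o·A) = 1/(6.48×10.6) = 0.01456 K/W
Sum of the known resistances R_other = 0.02418 K/W
Required total resistance R_tot = ΔT/Q_allow = 113/2980 = 0.03792 K/W
R_vermiculite fill = R_tot − R_other = 0.01374 K/W
L = R·k·A = 0.01374×0.0668×10.6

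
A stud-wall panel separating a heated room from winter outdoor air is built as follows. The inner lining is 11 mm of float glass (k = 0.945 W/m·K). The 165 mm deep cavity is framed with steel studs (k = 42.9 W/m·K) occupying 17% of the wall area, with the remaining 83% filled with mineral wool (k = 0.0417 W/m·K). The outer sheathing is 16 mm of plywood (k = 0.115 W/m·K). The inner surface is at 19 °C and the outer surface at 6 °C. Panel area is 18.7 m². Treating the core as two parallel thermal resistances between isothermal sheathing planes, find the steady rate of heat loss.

Sheathing layers in series; stud and cavity paths in parallel between them.
R_inner = 0.011/(0.945×18.7) = 6.225×10^-4 K/W
R_stud  = 0.165/(42.9×0.17×18.7) = 0.00121 K/W
R_cav   = 0.165/(0.0417×0.83×18.7) = 0.2549 K/W
1/R_core = 1/R_stud + 1/R_cav → R_core = 0.001204 K/W
R_outer = 0.016/(0.115×18.7) = 0.00744 K/W
R_total = 0.009267 K/W
Q = ΔT/R_total = 13/0.009267

Q ≈ 1400 W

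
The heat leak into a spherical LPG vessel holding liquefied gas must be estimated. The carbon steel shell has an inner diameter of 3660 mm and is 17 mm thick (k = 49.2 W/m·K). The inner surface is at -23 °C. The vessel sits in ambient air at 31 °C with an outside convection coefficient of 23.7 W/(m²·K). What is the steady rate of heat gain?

Q ≈ 54400 W

Radial (spherical) resistances in series:
R_carbon steel shell = (1/1.83 − 1/1.847)/(4π×49.2) = 8.135×10^-6 K/W
R_outer film = 1/(h·4πr_o²) = 1/(23.7×4π×1.847²) = 9.843×10^-4 K/W
R_total = 9.924×10^-4 K/W
Q = ΔT/R_total = 54/9.924×10^-4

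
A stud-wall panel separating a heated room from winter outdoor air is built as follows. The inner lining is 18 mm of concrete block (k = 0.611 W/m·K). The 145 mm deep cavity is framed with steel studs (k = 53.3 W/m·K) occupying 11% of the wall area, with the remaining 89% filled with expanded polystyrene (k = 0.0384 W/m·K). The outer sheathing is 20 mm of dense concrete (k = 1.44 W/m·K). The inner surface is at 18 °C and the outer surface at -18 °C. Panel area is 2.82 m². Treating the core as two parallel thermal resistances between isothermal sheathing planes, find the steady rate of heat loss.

Sheathing layers in series; stud and cavity paths in parallel between them.
R_inner = 0.018/(0.611×2.82) = 0.01045 K/W
R_stud  = 0.145/(53.3×0.11×2.82) = 0.00877 K/W
R_cav   = 0.145/(0.0384×0.89×2.82) = 1.505 K/W
1/R_core = 1/R_stud + 1/R_cav → R_core = 0.008719 K/W
R_outer = 0.02/(1.44×2.82) = 0.004925 K/W
R_total = 0.02409 K/W
Q = ΔT/R_total = 36/0.02409

Q ≈ 1490 W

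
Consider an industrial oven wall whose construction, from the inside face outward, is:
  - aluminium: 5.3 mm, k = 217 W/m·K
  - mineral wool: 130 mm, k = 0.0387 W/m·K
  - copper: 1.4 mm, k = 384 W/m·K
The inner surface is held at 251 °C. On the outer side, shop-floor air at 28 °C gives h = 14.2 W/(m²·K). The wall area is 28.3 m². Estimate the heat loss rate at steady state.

Q ≈ 1840 W

Using the resistance-network approach (series):
R_aluminium = L/(kA) = 0.0053/(217×28.3) = 8.63×10^-7 K/W
R_mineral wool = L/(kA) = 0.13/(0.0387×28.3) = 0.1187 K/W
R_copper = L/(kA) = 0.0014/(384×28.3) = 1.288×10^-7 K/W
R_outer film = 1/(h_o·A) = 1/(14.2×28.3) = 0.002488 K/W
R_total = 0.1212 K/W
Q = ΔT / R_total = 223 / 0.1212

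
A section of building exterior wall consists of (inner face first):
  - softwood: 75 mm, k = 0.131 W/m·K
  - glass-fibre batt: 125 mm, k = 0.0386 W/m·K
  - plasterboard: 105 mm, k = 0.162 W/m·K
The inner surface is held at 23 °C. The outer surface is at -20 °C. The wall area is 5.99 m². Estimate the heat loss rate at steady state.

Using the resistance-network approach (series):
R_softwood = L/(kA) = 0.075/(0.131×5.99) = 0.09558 K/W
R_glass-fibre batt = L/(kA) = 0.125/(0.0386×5.99) = 0.5406 K/W
R_plasterboard = L/(kA) = 0.105/(0.162×5.99) = 0.1082 K/W
R_total = 0.7444 K/W
Q = ΔT / R_total = 43 / 0.7444

Q ≈ 57.8 W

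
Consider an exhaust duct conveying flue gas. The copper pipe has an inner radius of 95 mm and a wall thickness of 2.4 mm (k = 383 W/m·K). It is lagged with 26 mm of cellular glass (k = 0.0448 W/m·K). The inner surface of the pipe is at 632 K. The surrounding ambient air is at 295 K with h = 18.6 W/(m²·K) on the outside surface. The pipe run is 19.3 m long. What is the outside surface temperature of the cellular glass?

Per-layer cylindrical resistances, series-summed:
R_copper pipe wall = ln(97.4/95)/(2π×383×19.3) = 5.372×10^-7 K/W
R_cellular glass = ln(123.4/97.4)/(2π×0.0448×19.3) = 0.04355 K/W
R_outer film = 1/(h_o·2πr_oL) = 1/(18.6×2π×0.1234×19.3) = 0.003593 K/W
R_total = 0.04715 K/W
Q = ΔT/R_total = 337/0.04715
Q = 7150 W
T_interface = T_inner − Q·ΣR(inner→interface) = 632 − 7150×0.04355

T ≈ 321 K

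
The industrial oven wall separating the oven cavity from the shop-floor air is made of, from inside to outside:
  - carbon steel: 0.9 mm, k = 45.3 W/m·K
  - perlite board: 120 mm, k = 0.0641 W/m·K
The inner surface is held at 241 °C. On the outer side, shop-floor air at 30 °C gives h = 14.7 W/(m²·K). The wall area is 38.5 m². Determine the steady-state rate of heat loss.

Series thermal resistances:
R_carbon steel = L/(kA) = 0.0009/(45.3×38.5) = 5.16×10^-7 K/W
R_perlite board = L/(kA) = 0.12/(0.0641×38.5) = 0.04863 K/W
R_outer film = 1/(h_o·A) = 1/(14.7×38.5) = 0.001767 K/W
R_total = 0.05039 K/W
Q = ΔT / R_total = 211 / 0.05039

Q ≈ 4190 W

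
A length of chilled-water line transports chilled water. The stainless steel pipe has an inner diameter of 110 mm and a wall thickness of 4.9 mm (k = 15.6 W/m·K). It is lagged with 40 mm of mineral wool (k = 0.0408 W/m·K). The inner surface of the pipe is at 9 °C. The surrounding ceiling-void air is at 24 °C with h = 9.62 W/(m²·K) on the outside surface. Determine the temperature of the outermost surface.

For a radial system each layer contributes R = ln(r_out/r_in)/(2πkL); films add R = 1/(hA).
R_stainless steel pipe wall = ln(59.9/55)/(2π×15.6×1) = 8.707×10^-4 K/W
R_mineral wool = ln(99.9/59.9)/(2π×0.0408×1) = 1.995 K/W
R_outer film = 1/(h_o·2πr_oL) = 1/(9.62×2π×0.0999×1) = 0.1656 K/W
R_total = 2.162 K/W
Q = ΔT/R_total = 15/2.162
Q = 6.94 W/m
T_interface = T_inner + Q·ΣR(inner→interface) = 9 + 6.94×1.996

T ≈ 22.9 °C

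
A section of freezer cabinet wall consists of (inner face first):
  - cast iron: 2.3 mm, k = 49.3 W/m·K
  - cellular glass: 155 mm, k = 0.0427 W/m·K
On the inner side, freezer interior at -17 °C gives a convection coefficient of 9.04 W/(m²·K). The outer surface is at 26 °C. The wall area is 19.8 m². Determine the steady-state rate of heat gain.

Q ≈ 228 W

Thermal resistances in series:
R_inner film = 1/(h_i·A) = 1/(9.04×19.8) = 0.005587 K/W
R_cast iron = L/(kA) = 0.0023/(49.3×19.8) = 2.356×10^-6 K/W
R_cellular glass = L/(kA) = 0.155/(0.0427×19.8) = 0.1833 K/W
R_total = 0.1889 K/W
Q = ΔT / R_total = 43 / 0.1889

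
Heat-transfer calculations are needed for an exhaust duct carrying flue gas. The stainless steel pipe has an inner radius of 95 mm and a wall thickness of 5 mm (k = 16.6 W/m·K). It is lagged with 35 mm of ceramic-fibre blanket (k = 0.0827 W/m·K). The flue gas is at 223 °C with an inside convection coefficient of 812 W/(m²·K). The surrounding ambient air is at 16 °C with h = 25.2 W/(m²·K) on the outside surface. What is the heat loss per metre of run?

q′ ≈ 330 W/m

Radial resistances (cylindrical: R_cond = ln(r_o/r_i)/(2πkL), R_conv = 1/(h·2πrL)):
R_inner film = 1/(h_i·2πr₁L) = 1/(812×2π×0.095×1) = 0.002063 K/W
R_stainless steel pipe wall = ln(100/95)/(2π×16.6×1) = 4.918×10^-4 K/W
R_ceramic-fibre blanket = ln(135/100)/(2π×0.0827×1) = 0.5775 K/W
R_outer film = 1/(h_o·2πr_oL) = 1/(25.2×2π×0.135×1) = 0.04678 K/W
R_total = 0.6269 K/W
Q = ΔT/R_total = 207/0.6269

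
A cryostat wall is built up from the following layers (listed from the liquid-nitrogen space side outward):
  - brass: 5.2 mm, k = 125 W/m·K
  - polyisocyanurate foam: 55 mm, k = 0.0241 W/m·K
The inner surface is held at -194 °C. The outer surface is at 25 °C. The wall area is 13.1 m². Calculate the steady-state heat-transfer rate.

Q ≈ 1260 W

Treating each layer as a thermal resistance in series:
R_brass = L/(kA) = 0.0052/(125×13.1) = 3.176×10^-6 K/W
R_polyisocyanurate foam = L/(kA) = 0.055/(0.0241×13.1) = 0.1742 K/W
R_total = 0.1742 K/W
Q = ΔT / R_total = 219 / 0.1742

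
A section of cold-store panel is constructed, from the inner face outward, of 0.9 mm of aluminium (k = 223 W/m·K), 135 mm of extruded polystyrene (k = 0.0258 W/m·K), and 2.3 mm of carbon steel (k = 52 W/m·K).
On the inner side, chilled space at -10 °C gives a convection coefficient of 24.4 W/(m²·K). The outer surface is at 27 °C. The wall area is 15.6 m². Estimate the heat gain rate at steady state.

Q ≈ 109 W

Treating each layer as a thermal resistance in series:
R_inner film = 1/(h_i·A) = 1/(24.4×15.6) = 0.002627 K/W
R_aluminium = L/(kA) = 0.0009/(223×15.6) = 2.587×10^-7 K/W
R_extruded polystyrene = L/(kA) = 0.135/(0.0258×15.6) = 0.3354 K/W
R_carbon steel = L/(kA) = 0.0023/(52×15.6) = 2.835×10^-6 K/W
R_total = 0.3381 K/W
Q = ΔT / R_total = 37 / 0.3381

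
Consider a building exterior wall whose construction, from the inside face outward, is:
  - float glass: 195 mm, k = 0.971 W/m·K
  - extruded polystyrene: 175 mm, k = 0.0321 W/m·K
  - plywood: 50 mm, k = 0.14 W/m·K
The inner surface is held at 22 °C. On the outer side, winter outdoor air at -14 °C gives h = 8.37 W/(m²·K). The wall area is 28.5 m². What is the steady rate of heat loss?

Q ≈ 167 W

Model the wall as resistances in series:
R_float glass = L/(kA) = 0.195/(0.971×28.5) = 0.007046 K/W
R_extruded polystyrene = L/(kA) = 0.175/(0.0321×28.5) = 0.1913 K/W
R_plywood = L/(kA) = 0.05/(0.14×28.5) = 0.01253 K/W
R_outer film = 1/(h_o·A) = 1/(8.37×28.5) = 0.004192 K/W
R_total = 0.2151 K/W
Q = ΔT / R_total = 36 / 0.2151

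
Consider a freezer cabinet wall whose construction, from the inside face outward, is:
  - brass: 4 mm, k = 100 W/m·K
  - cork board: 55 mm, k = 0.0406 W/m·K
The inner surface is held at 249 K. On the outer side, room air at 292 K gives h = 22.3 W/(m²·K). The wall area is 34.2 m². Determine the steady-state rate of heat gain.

Q ≈ 1050 W

Series thermal resistances:
R_brass = L/(kA) = 0.004/(100×34.2) = 1.17×10^-6 K/W
R_cork board = L/(kA) = 0.055/(0.0406×34.2) = 0.03961 K/W
R_outer film = 1/(h_o·A) = 1/(22.3×34.2) = 0.001311 K/W
R_total = 0.04092 K/W
Q = ΔT / R_total = 43 / 0.04092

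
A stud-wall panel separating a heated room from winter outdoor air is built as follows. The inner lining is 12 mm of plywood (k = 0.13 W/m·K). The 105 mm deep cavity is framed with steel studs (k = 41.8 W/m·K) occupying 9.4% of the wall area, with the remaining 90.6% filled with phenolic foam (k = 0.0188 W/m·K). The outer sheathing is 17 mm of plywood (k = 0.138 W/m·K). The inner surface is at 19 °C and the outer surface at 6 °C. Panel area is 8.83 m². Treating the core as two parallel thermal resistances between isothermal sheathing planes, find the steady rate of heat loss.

Q ≈ 474 W

Sheathing layers in series; stud and cavity paths in parallel between them.
R_inner = 0.012/(0.13×8.83) = 0.01045 K/W
R_stud  = 0.105/(41.8×0.094×8.83) = 0.003026 K/W
R_cav   = 0.105/(0.0188×0.906×8.83) = 0.6981 K/W
1/R_core = 1/R_stud + 1/R_cav → R_core = 0.003013 K/W
R_outer = 0.017/(0.138×8.83) = 0.01395 K/W
R_total = 0.02742 K/W
Q = ΔT/R_total = 13/0.02742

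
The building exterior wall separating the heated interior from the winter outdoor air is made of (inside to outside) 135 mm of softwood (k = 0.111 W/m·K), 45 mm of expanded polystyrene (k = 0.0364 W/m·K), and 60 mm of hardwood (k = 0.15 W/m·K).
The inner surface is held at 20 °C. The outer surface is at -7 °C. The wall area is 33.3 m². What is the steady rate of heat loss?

Q ≈ 315 W

Using the resistance-network approach (series):
R_softwood = L/(kA) = 0.135/(0.111×33.3) = 0.03652 K/W
R_expanded polystyrene = L/(kA) = 0.045/(0.0364×33.3) = 0.03713 K/W
R_hardwood = L/(kA) = 0.06/(0.15×33.3) = 0.01201 K/W
R_total = 0.08566 K/W
Q = ΔT / R_total = 27 / 0.08566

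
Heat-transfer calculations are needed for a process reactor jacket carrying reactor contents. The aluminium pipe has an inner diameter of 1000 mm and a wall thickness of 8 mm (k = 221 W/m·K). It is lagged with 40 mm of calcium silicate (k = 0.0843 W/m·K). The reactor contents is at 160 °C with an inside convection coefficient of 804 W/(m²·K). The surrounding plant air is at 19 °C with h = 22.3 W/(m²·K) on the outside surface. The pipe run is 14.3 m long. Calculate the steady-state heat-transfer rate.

Q ≈ 12900 W

Treating each annulus and film as a series resistance:
R_inner film = 1/(h_i·2πr₁L) = 1/(804×2π×0.5×14.3) = 2.769×10^-5 K/W
R_aluminium pipe wall = ln(508/500)/(2π×221×14.3) = 7.994×10^-7 K/W
R_calcium silicate = ln(548/508)/(2π×0.0843×14.3) = 0.01001 K/W
R_outer film = 1/(h_o·2πr_oL) = 1/(22.3×2π×0.548×14.3) = 9.107×10^-4 K/W
R_total = 0.01095 K/W
Q = ΔT/R_total = 141/0.01095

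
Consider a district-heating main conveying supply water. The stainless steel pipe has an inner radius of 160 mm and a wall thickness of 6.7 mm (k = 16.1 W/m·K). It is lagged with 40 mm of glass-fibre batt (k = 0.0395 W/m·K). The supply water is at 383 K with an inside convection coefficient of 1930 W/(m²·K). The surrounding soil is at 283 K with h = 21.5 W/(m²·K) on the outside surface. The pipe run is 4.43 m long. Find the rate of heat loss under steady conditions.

Treating each annulus and film as a series resistance:
R_inner film = 1/(h_i·2πr₁L) = 1/(1930×2π×0.16×4.43) = 1.163×10^-4 K/W
R_stainless steel pipe wall = ln(166.7/160)/(2π×16.1×4.43) = 9.154×10^-5 K/W
R_glass-fibre batt = ln(206.7/166.7)/(2π×0.0395×4.43) = 0.1956 K/W
R_outer film = 1/(h_o·2πr_oL) = 1/(21.5×2π×0.2067×4.43) = 0.008084 K/W
R_total = 0.2039 K/W
Q = ΔT/R_total = 100/0.2039

Q ≈ 490 W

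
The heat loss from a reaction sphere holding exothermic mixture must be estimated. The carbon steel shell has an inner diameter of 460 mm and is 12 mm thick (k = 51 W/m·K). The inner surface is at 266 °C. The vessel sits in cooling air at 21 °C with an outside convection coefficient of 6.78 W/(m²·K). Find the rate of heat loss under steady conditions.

Q ≈ 1220 W

For a spherical shell R = (1/r₁ − 1/r₂)/(4πk); film R = 1/(h·4πr²). In series:
R_carbon steel shell = (1/0.23 − 1/0.242)/(4π×51) = 3.364×10^-4 K/W
R_outer film = 1/(h·4πr_o²) = 1/(6.78×4π×0.242²) = 0.2004 K/W
R_total = 0.2008 K/W
Q = ΔT/R_total = 245/0.2008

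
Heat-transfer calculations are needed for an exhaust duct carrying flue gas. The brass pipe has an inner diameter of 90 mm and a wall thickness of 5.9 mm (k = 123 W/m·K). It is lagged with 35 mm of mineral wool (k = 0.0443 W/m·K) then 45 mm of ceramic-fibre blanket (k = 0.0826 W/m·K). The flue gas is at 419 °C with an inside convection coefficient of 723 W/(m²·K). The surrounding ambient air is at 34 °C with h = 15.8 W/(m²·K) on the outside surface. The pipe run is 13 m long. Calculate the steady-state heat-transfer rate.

Per-layer cylindrical resistances, series-summed:
R_inner film = 1/(h_i·2πr₁L) = 1/(723×2π×0.045×13) = 3.763×10^-4 K/W
R_brass pipe wall = ln(50.9/45)/(2π×123×13) = 1.226×10^-5 K/W
R_mineral wool = ln(85.9/50.9)/(2π×0.0443×13) = 0.1446 K/W
R_ceramic-fibre blanket = ln(130.9/85.9)/(2π×0.0826×13) = 0.06244 K/W
R_outer film = 1/(h_o·2πr_oL) = 1/(15.8×2π×0.1309×13) = 0.005919 K/W
R_total = 0.2134 K/W
Q = ΔT/R_total = 385/0.2134

Q ≈ 1800 W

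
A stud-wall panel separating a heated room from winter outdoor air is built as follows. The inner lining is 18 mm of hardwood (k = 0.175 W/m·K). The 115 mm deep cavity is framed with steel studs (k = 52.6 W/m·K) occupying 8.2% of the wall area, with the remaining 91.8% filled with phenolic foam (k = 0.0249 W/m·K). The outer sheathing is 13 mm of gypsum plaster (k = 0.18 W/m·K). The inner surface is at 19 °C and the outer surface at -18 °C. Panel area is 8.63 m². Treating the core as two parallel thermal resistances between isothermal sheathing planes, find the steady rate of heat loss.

Sheathing layers in series; stud and cavity paths in parallel between them.
R_inner = 0.018/(0.175×8.63) = 0.01192 K/W
R_stud  = 0.115/(52.6×0.082×8.63) = 0.003089 K/W
R_cav   = 0.115/(0.0249×0.918×8.63) = 0.583 K/W
1/R_core = 1/R_stud + 1/R_cav → R_core = 0.003073 K/W
R_outer = 0.013/(0.18×8.63) = 0.008369 K/W
R_total = 0.02336 K/W
Q = ΔT/R_total = 37/0.02336

Q ≈ 1580 W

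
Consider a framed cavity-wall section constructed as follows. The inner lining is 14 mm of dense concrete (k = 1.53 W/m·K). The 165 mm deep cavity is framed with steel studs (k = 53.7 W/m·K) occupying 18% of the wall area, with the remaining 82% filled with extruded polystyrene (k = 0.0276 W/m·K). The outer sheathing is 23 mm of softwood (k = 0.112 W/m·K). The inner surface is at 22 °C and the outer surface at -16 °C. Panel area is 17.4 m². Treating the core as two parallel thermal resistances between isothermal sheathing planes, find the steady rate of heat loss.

Sheathing layers in series; stud and cavity paths in parallel between them.
R_inner = 0.014/(1.53×17.4) = 5.259×10^-4 K/W
R_stud  = 0.165/(53.7×0.18×17.4) = 9.81×10^-4 K/W
R_cav   = 0.165/(0.0276×0.82×17.4) = 0.419 K/W
1/R_core = 1/R_stud + 1/R_cav → R_core = 9.788×10^-4 K/W
R_outer = 0.023/(0.112×17.4) = 0.0118 K/W
R_total = 0.01331 K/W
Q = ΔT/R_total = 38/0.01331

Q ≈ 2860 W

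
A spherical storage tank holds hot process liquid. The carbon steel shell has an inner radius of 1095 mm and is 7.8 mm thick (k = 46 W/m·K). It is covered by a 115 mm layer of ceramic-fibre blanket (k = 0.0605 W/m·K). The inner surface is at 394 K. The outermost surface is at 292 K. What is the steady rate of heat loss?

For a spherical shell R = (1/r₁ − 1/r₂)/(4πk); film R = 1/(h·4πr²). In series:
R_carbon steel shell = (1/1.095 − 1/1.1028)/(4π×46) = 1.117×10^-5 K/W
R_ceramic-fibre blanket = (1/1.1028 − 1/1.2178)/(4π×0.0605) = 0.1126 K/W
R_total = 0.1126 K/W
Q = ΔT/R_total = 102/0.1126

Q ≈ 906 W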